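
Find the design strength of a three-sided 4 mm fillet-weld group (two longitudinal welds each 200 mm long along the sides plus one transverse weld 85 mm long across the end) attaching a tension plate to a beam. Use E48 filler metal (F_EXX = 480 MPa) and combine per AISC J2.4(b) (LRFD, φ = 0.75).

φR_n ≈ 296 kN

t_e = 0.707 × 4 = 2.828 mm.
R_nwl = 0.6 × 480 × 2.828 × 400 × 10⁻³ = 325.8 kN (longitudinal, 2 welds).
R_nwt = 0.6 × 480 × 2.828 × 85 × 10⁻³ = 69.23 kN (transverse, base value).
(i) R_nwl + R_nwt = 395 kN; (ii) 0.85 R_nwl + 1.5 R_nwt = 380.8 kN.
R_n = max = 395 kN [governs: (i)]; φR_n = 296.3 kN.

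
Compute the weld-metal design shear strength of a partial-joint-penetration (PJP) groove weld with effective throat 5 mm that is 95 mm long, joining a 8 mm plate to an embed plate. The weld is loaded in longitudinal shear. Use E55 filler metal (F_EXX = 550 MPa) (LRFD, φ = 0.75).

Effective throat (given) t_e = 5 mm.
A_we = 5 × 95 = 475 mm².
F_nw = 0.6 F_EXX = 330 MPa.
φR_n = 0.75 × 330 × 475 × 10⁻³ = 117.6 kN.

φR_n ≈ 118 kN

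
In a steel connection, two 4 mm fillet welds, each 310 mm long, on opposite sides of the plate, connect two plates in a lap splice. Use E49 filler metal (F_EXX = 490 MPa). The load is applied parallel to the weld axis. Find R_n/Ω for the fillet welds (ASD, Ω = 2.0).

R_n/Ω ≈ 258 kN

Effective throat t_e = 0.707 × 4 = 2.828 mm.
Total length L = 620 mm; A_we = 2.828 × 620 = 1753 mm².
F_nw = 0.6 F_EXX = 0.6 × 490 = 294 MPa.
R_n = 294 × 1753 × 10⁻³ = 515.5 kN; R_n/Ω = 515.5/2.0 = 257.7 kN.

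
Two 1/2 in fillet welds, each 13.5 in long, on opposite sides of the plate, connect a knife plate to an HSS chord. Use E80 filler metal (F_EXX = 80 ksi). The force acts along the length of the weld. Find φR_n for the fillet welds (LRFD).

Effective throat t_e = 0.707 × 0.5 = 0.3535 in.
Total length L = 27 in; A_we = 0.3535 × 27 = 9.544 in².
F_nw = 0.6 F_EXX = 0.6 × 80 = 48 ksi.
φR_n = 0.75 × 48 × 9.544 = 343.6 kips.

φR_n ≈ 344 kips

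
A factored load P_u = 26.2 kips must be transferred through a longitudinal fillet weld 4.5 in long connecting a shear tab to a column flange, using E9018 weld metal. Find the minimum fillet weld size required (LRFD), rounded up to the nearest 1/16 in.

E90XX → F_EXX = 90 ksi.
Total weld length L = 4.5 in.
Required throat t_e = P_u / (φ × 0.6 F_EXX × L) = 26.2 / (0.75 × 0.6 × 90 × 4.5) = 0.1438 in.
Required leg w = t_e / 0.707 = 0.2033 in → use 1/4 in.

w = 1/4 in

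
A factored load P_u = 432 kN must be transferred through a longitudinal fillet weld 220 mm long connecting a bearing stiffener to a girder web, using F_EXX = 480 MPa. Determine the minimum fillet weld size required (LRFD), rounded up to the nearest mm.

Total weld length L = 220 mm.
Required throat t_e = P_u / (φ × 0.6 F_EXX × L) = 432 / (0.75 × 0.6 × 480 × 220 × 10⁻³) = 9.091 mm.
Required leg w = t_e / 0.707 = 12.86 mm → use 13 mm.

w = 13 mm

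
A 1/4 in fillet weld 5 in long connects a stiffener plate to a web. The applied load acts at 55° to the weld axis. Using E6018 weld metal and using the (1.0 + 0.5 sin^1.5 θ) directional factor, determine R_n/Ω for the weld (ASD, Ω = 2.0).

E60XX → F_EXX = 60 ksi.
t_e = 0.707 × 0.25 = 0.1767 in; A_we = 0.1767 × 5 = 0.8837 in².
Directional factor: 1.0 + 0.5 sin^1.5(55°) = 1.371.
F_nw = 0.6 × 60 × 1.371 = 49.35 ksi.
R_n/Ω = (49.35 × 0.8837) / 2.0 = 21.8 kips.

R_n/Ω ≈ 21.8 kips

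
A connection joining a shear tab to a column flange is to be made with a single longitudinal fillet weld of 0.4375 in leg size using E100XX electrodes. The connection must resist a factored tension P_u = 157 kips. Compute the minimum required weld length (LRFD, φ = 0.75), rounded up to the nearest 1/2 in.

E100XX → F_EXX = 100 ksi.
Throat t_e = 0.707 × 0.4375 = 0.3093 in.
φr_n = 0.75 × 0.6 × 100 × 0.3093 = 13.92 kips/in.
L_req = P_u / φr_n = 157 / 13.92 = 11.28 in total.
Round up → use L = 11.5 in.

L = 11.5 in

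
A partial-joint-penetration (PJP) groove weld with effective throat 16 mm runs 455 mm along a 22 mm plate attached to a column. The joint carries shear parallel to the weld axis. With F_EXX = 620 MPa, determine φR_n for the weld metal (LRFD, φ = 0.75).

φR_n ≈ 2030 kN

Effective throat (given) t_e = 16 mm.
A_we = 16 × 455 = 7280 mm².
F_nw = 0.6 F_EXX = 372 MPa.
φR_n = 0.75 × 372 × 7280 × 10⁻³ = 2031 kN.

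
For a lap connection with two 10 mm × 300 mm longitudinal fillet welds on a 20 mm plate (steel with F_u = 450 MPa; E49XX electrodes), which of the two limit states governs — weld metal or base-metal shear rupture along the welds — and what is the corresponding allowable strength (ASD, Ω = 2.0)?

E49XX → F_EXX = 490 MPa.
t_e = 0.707 × 10 = 7.07 mm; L = 600 mm.
Weld metal: R_n/Ω = (1/2.0) × 0.6 × 490 × 7.07 × 600 × 10⁻³ = 623.6 kN.
Base metal (shear rupture): R_n/Ω = (1/2.0) × 0.6 × 450 × 20 × 600 × 10⁻³ = 1620 kN.
Governing: weld metal.

R_n/Ω ≈ 624 kN (weld metal governs)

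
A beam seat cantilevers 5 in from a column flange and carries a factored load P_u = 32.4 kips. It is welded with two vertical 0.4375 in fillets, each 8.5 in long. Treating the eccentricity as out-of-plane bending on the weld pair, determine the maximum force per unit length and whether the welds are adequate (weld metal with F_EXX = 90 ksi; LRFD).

L_w = 2 × 8.5 = 17 in; section modulus (unit throat) S = 2 × L²/6 = 24.08 in².
Direct shear f_v = P/L_w = 32.4/17 = 1.906 kip/in.
Moment M = P × e = 32.4 × 5 = 162 kip·in; bending f_b = M/S = 6.727 kip/in.
f_max = √(f_v² + f_b²) = √(1.906² + 6.727²) = 6.991 kip/in.
φr_n = 0.75 × 0.6 × 90 × (0.707 × 0.4375) = 12.53 kip/in → adequate.

f_max ≈ 6.99 kip/in; adequate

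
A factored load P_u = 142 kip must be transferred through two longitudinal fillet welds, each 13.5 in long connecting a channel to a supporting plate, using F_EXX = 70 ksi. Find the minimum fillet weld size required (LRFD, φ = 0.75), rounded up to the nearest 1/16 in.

w = 1/4 in

Total weld length L = 27 in.
Required throat t_e = P_u / (φ × 0.6 F_EXX × L) = 142 / (0.75 × 0.6 × 70 × 27) = 0.167 in.
Required leg w = t_e / 0.707 = 0.2362 in → use 1/4 in.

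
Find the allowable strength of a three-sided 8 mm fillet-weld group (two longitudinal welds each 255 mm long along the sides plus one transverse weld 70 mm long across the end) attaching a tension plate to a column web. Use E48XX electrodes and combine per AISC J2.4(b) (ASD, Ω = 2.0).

R_n/Ω ≈ 472 kN

E48XX → F_EXX = 480 MPa.
t_e = 0.707 × 8 = 5.656 mm.
R_nwl = 0.6 × 480 × 5.656 × 510 × 10⁻³ = 830.8 kN (longitudinal, 2 welds).
R_nwt = 0.6 × 480 × 5.656 × 70 × 10⁻³ = 114 kN (transverse, base value).
(i) R_nwl + R_nwt = 944.8 kN; (ii) 0.85 R_nwl + 1.5 R_nwt = 877.2 kN.
R_n = max = 944.8 kN [governs: (i)]; R_n/Ω = 472.4 kN.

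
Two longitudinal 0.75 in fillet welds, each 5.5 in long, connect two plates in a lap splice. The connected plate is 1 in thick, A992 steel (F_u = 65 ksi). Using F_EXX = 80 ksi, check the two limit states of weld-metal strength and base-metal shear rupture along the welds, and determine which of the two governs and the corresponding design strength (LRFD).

t_e = 0.707 × 0.75 = 0.5302 in; L = 11 in.
Weld metal: φR_n = 0.75 × 0.6 × 80 × 0.5302 × 11 = 210 kip.
Base metal (shear rupture): φR_n = 0.75 × 0.6 × 65 × 1 × 11 = 321.8 kip.
Governing: weld metal.

φR_n ≈ 210 kip (weld metal governs)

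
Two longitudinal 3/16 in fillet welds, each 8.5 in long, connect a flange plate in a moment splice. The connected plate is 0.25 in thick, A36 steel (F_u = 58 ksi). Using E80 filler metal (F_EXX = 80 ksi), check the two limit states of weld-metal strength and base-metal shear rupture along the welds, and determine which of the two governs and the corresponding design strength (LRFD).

t_e = 0.707 × 0.1875 = 0.1326 in; L = 17 in.
Weld metal: φR_n = 0.75 × 0.6 × 80 × 0.1326 × 17 = 81.13 kips.
Base metal (shear rupture): φR_n = 0.75 × 0.6 × 58 × 0.25 × 17 = 110.9 kips.
Governing: weld metal.

φR_n ≈ 81.1 kips (weld metal governs)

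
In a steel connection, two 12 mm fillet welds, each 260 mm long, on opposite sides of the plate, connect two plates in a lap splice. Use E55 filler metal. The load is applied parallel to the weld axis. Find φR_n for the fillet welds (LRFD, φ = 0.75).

φR_n ≈ 1090 kN

E55XX → F_EXX = 550 MPa.
Effective throat t_e = 0.707 × 12 = 8.484 mm.
Total length L = 520 mm; A_we = 8.484 × 520 = 4412 mm².
F_nw = 0.6 F_EXX = 0.6 × 550 = 330 MPa.
φR_n = 0.75 × 330 × 4412 × 10⁻³ = 1092 kN.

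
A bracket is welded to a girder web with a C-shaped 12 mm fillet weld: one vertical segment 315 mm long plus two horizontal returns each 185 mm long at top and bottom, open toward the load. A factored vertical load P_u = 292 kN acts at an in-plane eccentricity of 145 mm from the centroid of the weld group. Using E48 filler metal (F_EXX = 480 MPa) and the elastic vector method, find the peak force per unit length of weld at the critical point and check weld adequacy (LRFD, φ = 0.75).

f_max ≈ 949 N/mm; adequate

Total weld length L_w = 685 mm. Treat welds as unit-width lines.
Centroid: x̄ = 2×185×92.5 / 685 = 49.96 mm from the vertical weld.
Polar moment about centroid: J = I_x + I_y = [315³/12 + 2×185×157.5²] + [315×49.96² + 2(185³/12 + 185×42.54²)] = 14290000 mm³.
Direct shear f_v = P/L_w = 292×10³ / 685 = 426.3 N/mm (vertical).
Torsion M = P·e = 292×10³ × 145 = 42340000 N·mm.
Critical point at (x, y) = (135, 157.5) from centroid. f_tx = M·y/J = 466.5 N/mm; f_ty = M·x/J = 400 N/mm.
Resultant f_max = √[f_tx² + (f_v + f_ty)²] = √[466.5² + (426.3 + 400)²] = 948.9 N/mm.
Capacity per unit length: φr_n = 0.75 × 0.6 × 480 × (0.707 × 12) = 1833 N/mm.
948.9 ≤ 1833 → adequate.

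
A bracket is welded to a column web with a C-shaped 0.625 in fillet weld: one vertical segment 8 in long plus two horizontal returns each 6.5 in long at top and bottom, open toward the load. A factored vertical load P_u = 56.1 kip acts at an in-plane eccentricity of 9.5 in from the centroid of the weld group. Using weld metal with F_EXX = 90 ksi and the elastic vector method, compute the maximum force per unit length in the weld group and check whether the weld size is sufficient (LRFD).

f_max ≈ 11.3 kip/in; adequate

Total weld length L_w = 21 in. Treat welds as unit-width lines.
Centroid: x̄ = 2×6.5×3.25 / 21 = 2.012 in from the vertical weld.
Polar moment about centroid: J = I_x + I_y = [8³/12 + 2×6.5×4²] + [8×2.012² + 2(6.5³/12 + 6.5×1.238²)] = 348.7 in³.
Direct shear f_v = P/L_w = 56.1 / 21 = 2.671 kip/in (vertical).
Torsion M = P·e = 56.1 × 9.5 = 532.95 kip·in.
Critical point at (x, y) = (4.488, 4) from centroid. f_tx = M·y/J = 6.113 kip/in; f_ty = M·x/J = 6.859 kip/in.
Resultant f_max = √[f_tx² + (f_v + f_ty)²] = √[6.113² + (2.671 + 6.859)²] = 11.32 kip/in.
Capacity per unit length: φr_n = 0.75 × 0.6 × 90 × (0.707 × 0.625) = 17.9 kip/in.
11.32 ≤ 17.9 → adequate.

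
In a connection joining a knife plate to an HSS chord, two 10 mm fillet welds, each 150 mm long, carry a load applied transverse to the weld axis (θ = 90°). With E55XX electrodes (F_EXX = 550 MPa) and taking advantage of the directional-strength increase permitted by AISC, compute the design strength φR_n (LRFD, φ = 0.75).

t_e = 0.707 × 10 = 7.07 mm; A_we = 7.07 × 300 = 2121 mm².
Directional factor: 1.0 + 0.5 sin^1.5(90°) = 1.5.
F_nw = 0.6 × 550 × 1.5 = 495 MPa.
φR_n = 0.75 × 495 × 2121 × 10⁻³ = 787.4 kN.

φR_n ≈ 787 kN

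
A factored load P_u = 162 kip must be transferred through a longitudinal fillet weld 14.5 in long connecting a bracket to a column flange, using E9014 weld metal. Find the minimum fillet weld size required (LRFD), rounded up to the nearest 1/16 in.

w = 7/16 in

E90XX → F_EXX = 90 ksi.
Total weld length L = 14.5 in.
Required throat t_e = P_u / (φ × 0.6 F_EXX × L) = 162 / (0.75 × 0.6 × 90 × 14.5) = 0.2759 in.
Required leg w = t_e / 0.707 = 0.3902 in → use 7/16 in.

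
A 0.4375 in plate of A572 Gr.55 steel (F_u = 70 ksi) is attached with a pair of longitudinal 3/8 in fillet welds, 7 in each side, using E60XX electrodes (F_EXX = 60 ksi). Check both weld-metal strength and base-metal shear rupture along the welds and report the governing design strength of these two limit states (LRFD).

t_e = 0.707 × 0.375 = 0.2651 in; L = 14 in.
Weld metal: φR_n = 0.75 × 0.6 × 60 × 0.2651 × 14 = 100.2 kip.
Base metal (shear rupture): φR_n = 0.75 × 0.6 × 70 × 0.4375 × 14 = 192.9 kip.
Governing: weld metal.

φR_n ≈ 100 kip (weld metal governs)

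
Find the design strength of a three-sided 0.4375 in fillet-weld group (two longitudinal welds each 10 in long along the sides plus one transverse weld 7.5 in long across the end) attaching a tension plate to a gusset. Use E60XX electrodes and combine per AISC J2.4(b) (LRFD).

E60XX → F_EXX = 60 ksi.
t_e = 0.707 × 0.4375 = 0.3093 in.
R_nwl = 0.6 × 60 × 0.3093 × 20 = 222.7 kips (longitudinal, 2 welds).
R_nwt = 0.6 × 60 × 0.3093 × 7.5 = 83.51 kips (transverse, base value).
(i) R_nwl + R_nwt = 306.2 kips; (ii) 0.85 R_nwl + 1.5 R_nwt = 314.6 kips.
R_n = max = 314.6 kips [governs: (ii)]; φR_n = 235.9 kips.

φR_n ≈ 236 kips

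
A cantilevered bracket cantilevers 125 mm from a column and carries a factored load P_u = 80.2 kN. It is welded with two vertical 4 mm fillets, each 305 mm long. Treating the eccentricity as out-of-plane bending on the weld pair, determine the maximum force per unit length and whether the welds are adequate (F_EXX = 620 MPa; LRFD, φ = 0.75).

f_max ≈ 349 N/mm; adequate

L_w = 2 × 305 = 610 mm; section modulus (unit throat) S = 2 × L²/6 = 31010 mm².
Direct shear f_v = P/L_w = 80.2×10³/610 = 131.5 N/mm.
Moment M = P × e = 80.2×10³ × 125 = 10025000 N·mm; bending f_b = M/S = 323.3 N/mm.
f_max = √(f_v² + f_b²) = √(131.5² + 323.3²) = 349 N/mm.
φr_n = 0.75 × 0.6 × 620 × (0.707 × 4) = 789 N/mm → adequate.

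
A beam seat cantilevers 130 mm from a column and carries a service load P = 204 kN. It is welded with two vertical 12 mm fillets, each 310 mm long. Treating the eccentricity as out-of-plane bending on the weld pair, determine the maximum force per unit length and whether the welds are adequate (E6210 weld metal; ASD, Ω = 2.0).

E62XX → F_EXX = 620 MPa.
L_w = 2 × 310 = 620 mm; section modulus (unit throat) S = 2 × L²/6 = 32030 mm².
Direct shear f_v = P/L_w = 204×10³/620 = 329 N/mm.
Moment M = P × e = 204×10³ × 130 = 26520000 N·mm; bending f_b = M/S = 827.9 N/mm.
f_max = √(f_v² + f_b²) = √(329² + 827.9²) = 890.9 N/mm.
r_n/Ω = (1/2.0) × 0.6 × 620 × (0.707 × 12) = 1578 N/mm → adequate.

f_max ≈ 891 N/mm; adequate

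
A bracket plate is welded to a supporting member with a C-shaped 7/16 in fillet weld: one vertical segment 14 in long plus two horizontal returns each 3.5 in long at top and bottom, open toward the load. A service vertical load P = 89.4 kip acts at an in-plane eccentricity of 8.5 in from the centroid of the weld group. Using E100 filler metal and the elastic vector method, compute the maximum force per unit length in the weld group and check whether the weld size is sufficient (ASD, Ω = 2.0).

E100XX → F_EXX = 100 ksi.
Total weld length L_w = 21 in. Treat welds as unit-width lines.
Centroid: x̄ = 2×3.5×1.75 / 21 = 0.5833 in from the vertical weld.
Polar moment about centroid: J = I_x + I_y = [14³/12 + 2×3.5×7²] + [14×0.5833² + 2(3.5³/12 + 3.5×1.167²)] = 593.1 in³.
Direct shear f_v = P/L_w = 89.4 / 21 = 4.257 kip/in (vertical).
Torsion M = P·e = 89.4 × 8.5 = 759.9 kip·in.
Critical point at (x, y) = (2.917, 7) from centroid. f_tx = M·y/J = 8.969 kip/in; f_ty = M·x/J = 3.737 kip/in.
Resultant f_max = √[f_tx² + (f_v + f_ty)²] = √[8.969² + (4.257 + 3.737)²] = 12.01 kip/in.
Capacity per unit length: r_n/Ω = (1/2.0) × 0.6 × 100 × (0.707 × 0.4375) = 9.279 kip/in.
12.01 > 9.279 → NOT adequate.

f_max ≈ 12 kip/in; NOT adequate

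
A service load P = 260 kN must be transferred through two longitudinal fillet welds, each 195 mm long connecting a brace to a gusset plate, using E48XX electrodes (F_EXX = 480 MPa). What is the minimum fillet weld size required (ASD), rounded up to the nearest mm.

w = 7 mm

Total weld length L = 390 mm.
Required throat t_e = P × Ω / (0.6 F_EXX × L) = 260 × 2.0 / (0.6 × 480 × 390 × 10⁻³) = 4.63 mm.
Required leg w = t_e / 0.707 = 6.548 mm → use 7 mm.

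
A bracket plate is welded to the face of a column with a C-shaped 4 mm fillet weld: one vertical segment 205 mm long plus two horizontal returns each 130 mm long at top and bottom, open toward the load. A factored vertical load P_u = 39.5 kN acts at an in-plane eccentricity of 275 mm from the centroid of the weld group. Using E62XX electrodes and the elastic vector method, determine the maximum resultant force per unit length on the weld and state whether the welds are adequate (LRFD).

f_max ≈ 413 N/mm; adequate

E62XX → F_EXX = 620 MPa.
Total weld length L_w = 465 mm. Treat welds as unit-width lines.
Centroid: x̄ = 2×130×65 / 465 = 36.34 mm from the vertical weld.
Polar moment about centroid: J = I_x + I_y = [205³/12 + 2×130×102.5²] + [205×36.34² + 2(130³/12 + 130×28.66²)] = 4300000 mm³.
Direct shear f_v = P/L_w = 39.5×10³ / 465 = 84.95 N/mm (vertical).
Torsion M = P·e = 39.5×10³ × 275 = 10862000 N·mm.
Critical point at (x, y) = (93.66, 102.5) from centroid. f_tx = M·y/J = 258.9 N/mm; f_ty = M·x/J = 236.6 N/mm.
Resultant f_max = √[f_tx² + (f_v + f_ty)²] = √[258.9² + (84.95 + 236.6)²] = 412.8 N/mm.
Capacity per unit length: φr_n = 0.75 × 0.6 × 620 × (0.707 × 4) = 789 N/mm.
412.8 ≤ 789 → adequate.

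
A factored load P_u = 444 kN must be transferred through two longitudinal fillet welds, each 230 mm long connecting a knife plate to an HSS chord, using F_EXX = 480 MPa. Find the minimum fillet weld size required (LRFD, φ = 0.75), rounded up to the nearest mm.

w = 7 mm

Total weld length L = 460 mm.
Required throat t_e = P_u / (φ × 0.6 F_EXX × L) = 444 / (0.75 × 0.6 × 480 × 460 × 10⁻³) = 4.469 mm.
Required leg w = t_e / 0.707 = 6.321 mm → use 7 mm.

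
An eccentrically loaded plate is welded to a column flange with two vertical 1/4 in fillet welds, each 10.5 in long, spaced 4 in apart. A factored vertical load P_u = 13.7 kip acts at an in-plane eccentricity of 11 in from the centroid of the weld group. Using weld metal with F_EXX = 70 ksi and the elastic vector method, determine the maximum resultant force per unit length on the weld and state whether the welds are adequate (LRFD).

Total weld length L_w = 21 in. Treat welds as unit-width lines.
Polar moment about centroid: J = 2[d³/12 + d(b/2)²] = 2[10.5³/12 + 10.5×2²] = 276.9 in³.
Direct shear f_v = P/L_w = 13.7 / 21 = 0.6524 kip/in (vertical).
Torsion M = P·e = 13.7 × 11 = 150.7 kip·in.
Critical point at (x, y) = (2, 5.25) from centroid. f_tx = M·y/J = 2.857 kip/in; f_ty = M·x/J = 1.088 kip/in.
Resultant f_max = √[f_tx² + (f_v + f_ty)²] = √[2.857² + (0.6524 + 1.088)²] = 3.345 kip/in.
Capacity per unit length: φr_n = 0.75 × 0.6 × 70 × (0.707 × 0.25) = 5.568 kip/in.
3.345 ≤ 5.568 → adequate.

f_max ≈ 3.35 kip/in; adequate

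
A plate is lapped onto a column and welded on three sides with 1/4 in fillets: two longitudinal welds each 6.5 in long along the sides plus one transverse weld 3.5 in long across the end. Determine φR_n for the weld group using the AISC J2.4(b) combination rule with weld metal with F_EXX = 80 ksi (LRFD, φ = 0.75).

t_e = 0.707 × 0.25 = 0.1767 in.
R_nwl = 0.6 × 80 × 0.1767 × 13 = 110.3 kip (longitudinal, 2 welds).
R_nwt = 0.6 × 80 × 0.1767 × 3.5 = 29.69 kip (transverse, base value).
(i) R_nwl + R_nwt = 140 kip; (ii) 0.85 R_nwl + 1.5 R_nwt = 138.3 kip.
R_n = max = 140 kip [governs: (i)]; φR_n = 105 kip.

φR_n ≈ 105 kip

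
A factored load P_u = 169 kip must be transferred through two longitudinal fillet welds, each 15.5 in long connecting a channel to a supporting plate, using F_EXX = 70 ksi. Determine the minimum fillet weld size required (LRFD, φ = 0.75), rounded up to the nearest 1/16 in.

Total weld length L = 31 in.
Required throat t_e = P_u / (φ × 0.6 F_EXX × L) = 169 / (0.75 × 0.6 × 70 × 31) = 0.1731 in.
Required leg w = t_e / 0.707 = 0.2448 in → use 1/4 in.

w = 1/4 in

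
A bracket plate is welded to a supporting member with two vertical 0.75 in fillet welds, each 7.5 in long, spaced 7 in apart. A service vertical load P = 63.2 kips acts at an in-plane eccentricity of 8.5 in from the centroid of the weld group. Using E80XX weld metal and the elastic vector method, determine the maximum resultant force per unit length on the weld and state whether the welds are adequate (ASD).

f_max ≈ 14.1 kip/in; NOT adequate

E80XX → F_EXX = 80 ksi.
Total weld length L_w = 15 in. Treat welds as unit-width lines.
Polar moment about centroid: J = 2[d³/12 + d(b/2)²] = 2[7.5³/12 + 7.5×3.5²] = 254.1 in³.
Direct shear f_v = P/L_w = 63.2 / 15 = 4.213 kip/in (vertical).
Torsion M = P·e = 63.2 × 8.5 = 537.2 kip·in.
Critical point at (x, y) = (3.5, 3.75) from centroid. f_tx = M·y/J = 7.929 kip/in; f_ty = M·x/J = 7.401 kip/in.
Resultant f_max = √[f_tx² + (f_v + f_ty)²] = √[7.929² + (4.213 + 7.401)²] = 14.06 kip/in.
Capacity per unit length: r_n/Ω = (1/2.0) × 0.6 × 80 × (0.707 × 0.75) = 12.73 kip/in.
14.06 > 12.73 → NOT adequate.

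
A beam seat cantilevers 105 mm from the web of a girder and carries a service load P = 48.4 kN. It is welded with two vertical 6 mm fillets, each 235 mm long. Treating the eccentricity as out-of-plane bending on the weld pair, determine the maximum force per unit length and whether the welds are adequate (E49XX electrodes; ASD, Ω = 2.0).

E49XX → F_EXX = 490 MPa.
L_w = 2 × 235 = 470 mm; section modulus (unit throat) S = 2 × L²/6 = 18410 mm².
Direct shear f_v = P/L_w = 48.4×10³/470 = 103 N/mm.
Moment M = P × e = 48.4×10³ × 105 = 5082000 N·mm; bending f_b = M/S = 276.1 N/mm.
f_max = √(f_v² + f_b²) = √(103² + 276.1²) = 294.7 N/mm.
r_n/Ω = (1/2.0) × 0.6 × 490 × (0.707 × 6) = 623.6 N/mm → adequate.

f_max ≈ 295 N/mm; adequate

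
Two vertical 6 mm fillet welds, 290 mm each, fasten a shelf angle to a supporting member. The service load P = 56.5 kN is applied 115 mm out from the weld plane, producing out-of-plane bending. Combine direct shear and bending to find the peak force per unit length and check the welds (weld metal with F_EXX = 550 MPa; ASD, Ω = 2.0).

f_max ≈ 251 N/mm; adequate

L_w = 2 × 290 = 580 mm; section modulus (unit throat) S = 2 × L²/6 = 28030 mm².
Direct shear f_v = P/L_w = 56.5×10³/580 = 97.41 N/mm.
Moment M = P × e = 56.5×10³ × 115 = 6497500 N·mm; bending f_b = M/S = 231.8 N/mm.
f_max = √(f_v² + f_b²) = √(97.41² + 231.8²) = 251.4 N/mm.
r_n/Ω = (1/2.0) × 0.6 × 550 × (0.707 × 6) = 699.9 N/mm → adequate.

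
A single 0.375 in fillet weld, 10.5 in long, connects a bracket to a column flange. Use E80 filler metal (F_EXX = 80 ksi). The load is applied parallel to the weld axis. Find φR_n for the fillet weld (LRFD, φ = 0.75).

Effective throat t_e = 0.707 × 0.375 = 0.2651 in.
Total length L = 10.5 in; A_we = 0.2651 × 10.5 = 2.784 in².
F_nw = 0.6 F_EXX = 0.6 × 80 = 48 ksi.
φR_n = 0.75 × 48 × 2.784 = 100.2 kip.

φR_n ≈ 100 kip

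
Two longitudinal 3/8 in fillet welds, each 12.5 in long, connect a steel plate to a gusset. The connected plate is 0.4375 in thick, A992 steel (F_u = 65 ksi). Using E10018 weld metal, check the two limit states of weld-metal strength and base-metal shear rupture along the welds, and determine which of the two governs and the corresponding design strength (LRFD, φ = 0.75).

φR_n ≈ 298 kip (weld metal governs)

E100XX → F_EXX = 100 ksi.
t_e = 0.707 × 0.375 = 0.2651 in; L = 25 in.
Weld metal: φR_n = 0.75 × 0.6 × 100 × 0.2651 × 25 = 298.3 kip.
Base metal (shear rupture): φR_n = 0.75 × 0.6 × 65 × 0.4375 × 25 = 319.9 kip.
Governing: weld metal.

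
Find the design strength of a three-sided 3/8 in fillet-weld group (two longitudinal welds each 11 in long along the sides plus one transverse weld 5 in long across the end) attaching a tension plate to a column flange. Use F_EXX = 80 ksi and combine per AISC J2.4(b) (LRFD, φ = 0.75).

t_e = 0.707 × 0.375 = 0.2651 in.
R_nwl = 0.6 × 80 × 0.2651 × 22 = 280 kips (longitudinal, 2 welds).
R_nwt = 0.6 × 80 × 0.2651 × 5 = 63.63 kips (transverse, base value).
(i) R_nwl + R_nwt = 343.6 kips; (ii) 0.85 R_nwl + 1.5 R_nwt = 333.4 kips.
R_n = max = 343.6 kips [governs: (i)]; φR_n = 257.7 kips.

φR_n ≈ 258 kips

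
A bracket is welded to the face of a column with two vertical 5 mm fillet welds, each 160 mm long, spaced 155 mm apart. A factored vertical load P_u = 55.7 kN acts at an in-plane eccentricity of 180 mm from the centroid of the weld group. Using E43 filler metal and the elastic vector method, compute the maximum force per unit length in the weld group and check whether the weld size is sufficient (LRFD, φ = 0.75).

E43XX → F_EXX = 430 MPa.
Total weld length L_w = 320 mm. Treat welds as unit-width lines.
Polar moment about centroid: J = 2[d³/12 + d(b/2)²] = 2[160³/12 + 160×77.5²] = 2605000 mm³.
Direct shear f_v = P/L_w = 55.7×10³ / 320 = 174.1 N/mm (vertical).
Torsion M = P·e = 55.7×10³ × 180 = 10026000 N·mm.
Critical point at (x, y) = (77.5, 80) from centroid. f_tx = M·y/J = 307.9 N/mm; f_ty = M·x/J = 298.3 N/mm.
Resultant f_max = √[f_tx² + (f_v + f_ty)²] = √[307.9² + (174.1 + 298.3)²] = 563.9 N/mm.
Capacity per unit length: φr_n = 0.75 × 0.6 × 430 × (0.707 × 5) = 684 N/mm.
563.9 ≤ 684 → adequate.

f_max ≈ 564 N/mm; adequate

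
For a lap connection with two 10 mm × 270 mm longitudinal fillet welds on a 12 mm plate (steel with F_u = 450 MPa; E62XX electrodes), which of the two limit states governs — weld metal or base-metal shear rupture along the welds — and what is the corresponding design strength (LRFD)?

E62XX → F_EXX = 620 MPa.
t_e = 0.707 × 10 = 7.07 mm; L = 540 mm.
Weld metal: φR_n = 0.75 × 0.6 × 620 × 7.07 × 540 × 10⁻³ = 1065 kN.
Base metal (shear rupture): φR_n = 0.75 × 0.6 × 450 × 12 × 540 × 10⁻³ = 1312 kN.
Governing: weld metal.

φR_n ≈ 1070 kN (weld metal governs)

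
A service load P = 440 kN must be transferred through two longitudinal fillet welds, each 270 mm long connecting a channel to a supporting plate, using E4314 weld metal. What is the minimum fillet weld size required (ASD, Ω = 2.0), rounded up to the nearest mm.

E43XX → F_EXX = 430 MPa.
Total weld length L = 540 mm.
Required throat t_e = P × Ω / (0.6 F_EXX × L) = 440 × 2.0 / (0.6 × 430 × 540 × 10⁻³) = 6.316 mm.
Required leg w = t_e / 0.707 = 8.934 mm → use 9 mm.

w = 9 mm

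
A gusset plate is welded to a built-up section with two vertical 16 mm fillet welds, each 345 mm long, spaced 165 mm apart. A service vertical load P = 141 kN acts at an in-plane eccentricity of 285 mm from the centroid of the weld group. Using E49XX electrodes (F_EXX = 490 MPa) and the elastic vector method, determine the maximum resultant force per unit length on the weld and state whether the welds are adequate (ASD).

Total weld length L_w = 690 mm. Treat welds as unit-width lines.
Polar moment about centroid: J = 2[d³/12 + d(b/2)²] = 2[345³/12 + 345×82.5²] = 11540000 mm³.
Direct shear f_v = P/L_w = 141×10³ / 690 = 204.3 N/mm (vertical).
Torsion M = P·e = 141×10³ × 285 = 40185000 N·mm.
Critical point at (x, y) = (82.5, 172.5) from centroid. f_tx = M·y/J = 600.7 N/mm; f_ty = M·x/J = 287.3 N/mm.
Resultant f_max = √[f_tx² + (f_v + f_ty)²] = √[600.7² + (204.3 + 287.3)²] = 776.2 N/mm.
Capacity per unit length: r_n/Ω = (1/2.0) × 0.6 × 490 × (0.707 × 16) = 1663 N/mm.
776.2 ≤ 1663 → adequate.

f_max ≈ 776 N/mm; adequate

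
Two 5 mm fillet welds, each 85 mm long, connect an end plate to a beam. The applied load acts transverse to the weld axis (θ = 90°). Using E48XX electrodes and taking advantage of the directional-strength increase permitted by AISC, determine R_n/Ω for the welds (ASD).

E48XX → F_EXX = 480 MPa.
t_e = 0.707 × 5 = 3.535 mm; A_we = 3.535 × 170 = 600.9 mm².
Directional factor: 1.0 + 0.5 sin^1.5(90°) = 1.5.
F_nw = 0.6 × 480 × 1.5 = 432 MPa.
R_n/Ω = (432 × 600.9) / 2.0 × 10⁻³ = 129.8 kN.

R_n/Ω ≈ 130 kN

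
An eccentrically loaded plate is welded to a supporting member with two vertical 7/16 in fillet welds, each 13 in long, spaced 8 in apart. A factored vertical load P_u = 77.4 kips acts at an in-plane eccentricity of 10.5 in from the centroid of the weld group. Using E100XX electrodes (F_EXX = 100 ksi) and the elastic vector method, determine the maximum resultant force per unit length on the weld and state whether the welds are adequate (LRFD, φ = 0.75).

f_max ≈ 9.82 kip/in; adequate

Total weld length L_w = 26 in. Treat welds as unit-width lines.
Polar moment about centroid: J = 2[d³/12 + d(b/2)²] = 2[13³/12 + 13×4²] = 782.2 in³.
Direct shear f_v = P/L_w = 77.4 / 26 = 2.977 kip/in (vertical).
Torsion M = P·e = 77.4 × 10.5 = 812.7 kip·in.
Critical point at (x, y) = (4, 6.5) from centroid. f_tx = M·y/J = 6.754 kip/in; f_ty = M·x/J = 4.156 kip/in.
Resultant f_max = √[f_tx² + (f_v + f_ty)²] = √[6.754² + (2.977 + 4.156)²] = 9.823 kip/in.
Capacity per unit length: φr_n = 0.75 × 0.6 × 100 × (0.707 × 0.4375) = 13.92 kip/in.
9.823 ≤ 13.92 → adequate.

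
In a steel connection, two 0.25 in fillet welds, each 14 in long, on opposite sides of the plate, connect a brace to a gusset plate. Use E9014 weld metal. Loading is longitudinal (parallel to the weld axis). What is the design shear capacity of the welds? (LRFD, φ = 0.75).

E90XX → F_EXX = 90 ksi.
Effective throat t_e = 0.707 × 0.25 = 0.1767 in.
Total length L = 28 in; A_we = 0.1767 × 28 = 4.949 in².
F_nw = 0.6 F_EXX = 0.6 × 90 = 54 ksi.
φR_n = 0.75 × 54 × 4.949 = 200.4 kip.

φR_n ≈ 200 kip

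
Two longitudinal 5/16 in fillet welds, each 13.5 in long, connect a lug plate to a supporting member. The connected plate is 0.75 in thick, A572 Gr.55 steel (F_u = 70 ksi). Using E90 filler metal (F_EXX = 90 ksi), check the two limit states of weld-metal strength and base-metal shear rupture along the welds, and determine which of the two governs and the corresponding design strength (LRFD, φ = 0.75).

t_e = 0.707 × 0.3125 = 0.2209 in; L = 27 in.
Weld metal: φR_n = 0.75 × 0.6 × 90 × 0.2209 × 27 = 241.6 kip.
Base metal (shear rupture): φR_n = 0.75 × 0.6 × 70 × 0.75 × 27 = 637.9 kip.
Governing: weld metal.

φR_n ≈ 242 kip (weld metal governs)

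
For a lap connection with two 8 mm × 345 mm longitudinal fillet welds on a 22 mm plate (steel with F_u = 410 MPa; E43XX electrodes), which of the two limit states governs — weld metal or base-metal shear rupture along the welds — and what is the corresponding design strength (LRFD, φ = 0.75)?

E43XX → F_EXX = 430 MPa.
t_e = 0.707 × 8 = 5.656 mm; L = 690 mm.
Weld metal: φR_n = 0.75 × 0.6 × 430 × 5.656 × 690 × 10⁻³ = 755.2 kN.
Base metal (shear rupture): φR_n = 0.75 × 0.6 × 410 × 22 × 690 × 10⁻³ = 2801 kN.
Governing: weld metal.

φR_n ≈ 755 kN (weld metal governs)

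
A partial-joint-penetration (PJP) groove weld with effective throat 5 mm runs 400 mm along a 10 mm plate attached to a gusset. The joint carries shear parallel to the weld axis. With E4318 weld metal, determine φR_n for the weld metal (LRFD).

φR_n ≈ 387 kN

E43XX → F_EXX = 430 MPa.
Effective throat (given) t_e = 5 mm.
A_we = 5 × 400 = 2000 mm².
F_nw = 0.6 F_EXX = 258 MPa.
φR_n = 0.75 × 258 × 2000 × 10⁻³ = 387 kN.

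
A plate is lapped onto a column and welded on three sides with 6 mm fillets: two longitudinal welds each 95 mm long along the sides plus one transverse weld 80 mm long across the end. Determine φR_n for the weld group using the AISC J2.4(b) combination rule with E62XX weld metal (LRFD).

φR_n ≈ 333 kN

E62XX → F_EXX = 620 MPa.
t_e = 0.707 × 6 = 4.242 mm.
R_nwl = 0.6 × 620 × 4.242 × 190 × 10⁻³ = 299.8 kN (longitudinal, 2 welds).
R_nwt = 0.6 × 620 × 4.242 × 80 × 10⁻³ = 126.2 kN (transverse, base value).
(i) R_nwl + R_nwt = 426.1 kN; (ii) 0.85 R_nwl + 1.5 R_nwt = 444.2 kN.
R_n = max = 444.2 kN [governs: (ii)]; φR_n = 333.2 kN.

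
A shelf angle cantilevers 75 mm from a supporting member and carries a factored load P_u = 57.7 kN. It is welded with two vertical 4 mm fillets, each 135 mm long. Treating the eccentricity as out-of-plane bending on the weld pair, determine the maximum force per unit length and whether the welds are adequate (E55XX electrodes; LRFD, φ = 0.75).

f_max ≈ 744 N/mm; NOT adequate

E55XX → F_EXX = 550 MPa.
L_w = 2 × 135 = 270 mm; section modulus (unit throat) S = 2 × L²/6 = 6075 mm².
Direct shear f_v = P/L_w = 57.7×10³/270 = 213.7 N/mm.
Moment M = P × e = 57.7×10³ × 75 = 4327500 N·mm; bending f_b = M/S = 712.3 N/mm.
f_max = √(f_v² + f_b²) = √(213.7² + 712.3²) = 743.7 N/mm.
φr_n = 0.75 × 0.6 × 550 × (0.707 × 4) = 699.9 N/mm → NOT adequate.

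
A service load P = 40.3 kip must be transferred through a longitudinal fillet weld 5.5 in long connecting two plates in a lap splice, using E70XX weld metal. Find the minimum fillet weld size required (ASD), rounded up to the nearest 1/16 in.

E70XX → F_EXX = 70 ksi.
Total weld length L = 5.5 in.
Required throat t_e = P × Ω / (0.6 F_EXX × L) = 40.3 × 2.0 / (0.6 × 70 × 5.5) = 0.3489 in.
Required leg w = t_e / 0.707 = 0.4935 in → use 1/2 in.

w = 1/2 in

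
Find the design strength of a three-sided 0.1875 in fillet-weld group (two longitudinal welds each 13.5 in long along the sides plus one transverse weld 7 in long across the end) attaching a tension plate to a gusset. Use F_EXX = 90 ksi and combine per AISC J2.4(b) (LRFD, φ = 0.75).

φR_n ≈ 183 kip

t_e = 0.707 × 0.1875 = 0.1326 in.
R_nwl = 0.6 × 90 × 0.1326 × 27 = 193.3 kip (longitudinal, 2 welds).
R_nwt = 0.6 × 90 × 0.1326 × 7 = 50.11 kip (transverse, base value).
(i) R_nwl + R_nwt = 243.4 kip; (ii) 0.85 R_nwl + 1.5 R_nwt = 239.4 kip.
R_n = max = 243.4 kip [governs: (i)]; φR_n = 182.5 kip.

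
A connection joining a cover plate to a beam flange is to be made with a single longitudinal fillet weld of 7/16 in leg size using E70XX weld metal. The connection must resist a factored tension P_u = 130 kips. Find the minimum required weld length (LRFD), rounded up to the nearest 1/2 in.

E70XX → F_EXX = 70 ksi.
Throat t_e = 0.707 × 0.4375 = 0.3093 in.
φr_n = 0.75 × 0.6 × 70 × 0.3093 = 9.743 kips/in.
L_req = P_u / φr_n = 130 / 9.743 = 13.34 in total.
Round up → use L = 13.5 in.

L = 13.5 in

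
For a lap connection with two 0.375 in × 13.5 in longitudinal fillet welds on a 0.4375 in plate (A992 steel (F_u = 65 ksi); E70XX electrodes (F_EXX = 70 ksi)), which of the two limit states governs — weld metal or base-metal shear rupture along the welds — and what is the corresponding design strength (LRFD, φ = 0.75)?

t_e = 0.707 × 0.375 = 0.2651 in; L = 27 in.
Weld metal: φR_n = 0.75 × 0.6 × 70 × 0.2651 × 27 = 225.5 kips.
Base metal (shear rupture): φR_n = 0.75 × 0.6 × 65 × 0.4375 × 27 = 345.5 kips.
Governing: weld metal.

φR_n ≈ 225 kips (weld metal governs)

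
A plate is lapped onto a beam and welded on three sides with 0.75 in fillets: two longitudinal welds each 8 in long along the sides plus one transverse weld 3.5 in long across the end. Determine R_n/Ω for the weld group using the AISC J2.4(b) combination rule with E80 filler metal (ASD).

E80XX → F_EXX = 80 ksi.
t_e = 0.707 × 0.75 = 0.5302 in.
R_nwl = 0.6 × 80 × 0.5302 × 16 = 407.2 kips (longitudinal, 2 welds).
R_nwt = 0.6 × 80 × 0.5302 × 3.5 = 89.08 kips (transverse, base value).
(i) R_nwl + R_nwt = 496.3 kips; (ii) 0.85 R_nwl + 1.5 R_nwt = 479.8 kips.
R_n = max = 496.3 kips [governs: (i)]; R_n/Ω = 248.2 kips.

R_n/Ω ≈ 248 kips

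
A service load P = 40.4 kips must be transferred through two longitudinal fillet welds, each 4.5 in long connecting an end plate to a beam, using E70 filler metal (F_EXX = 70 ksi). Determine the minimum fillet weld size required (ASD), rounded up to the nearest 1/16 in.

w = 5/16 in

Total weld length L = 9 in.
Required throat t_e = P × Ω / (0.6 F_EXX × L) = 40.4 × 2.0 / (0.6 × 70 × 9) = 0.2138 in.
Required leg w = t_e / 0.707 = 0.3023 in → use 5/16 in.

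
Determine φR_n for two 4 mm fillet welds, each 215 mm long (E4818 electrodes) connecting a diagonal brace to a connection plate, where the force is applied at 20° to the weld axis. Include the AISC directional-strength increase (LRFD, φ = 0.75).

φR_n ≈ 289 kN

E48XX → F_EXX = 480 MPa.
t_e = 0.707 × 4 = 2.828 mm; A_we = 2.828 × 430 = 1216 mm².
Directional factor: 1.0 + 0.5 sin^1.5(20°) = 1.1.
F_nw = 0.6 × 480 × 1.1 = 316.8 MPa.
φR_n = 0.75 × 316.8 × 1216 × 10⁻³ = 288.9 kN.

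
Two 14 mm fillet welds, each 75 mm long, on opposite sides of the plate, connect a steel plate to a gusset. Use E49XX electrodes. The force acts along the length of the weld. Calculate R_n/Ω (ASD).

R_n/Ω ≈ 218 kN

E49XX → F_EXX = 490 MPa.
Effective throat t_e = 0.707 × 14 = 9.898 mm.
Total length L = 150 mm; A_we = 9.898 × 150 = 1485 mm².
F_nw = 0.6 F_EXX = 0.6 × 490 = 294 MPa.
R_n = 294 × 1485 × 10⁻³ = 436.5 kN; R_n/Ω = 436.5/2.0 = 218.3 kN.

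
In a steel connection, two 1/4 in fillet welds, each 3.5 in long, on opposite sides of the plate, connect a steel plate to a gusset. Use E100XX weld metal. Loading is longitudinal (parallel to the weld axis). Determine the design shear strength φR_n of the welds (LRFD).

φR_n ≈ 55.7 kips

E100XX → F_EXX = 100 ksi.
Effective throat t_e = 0.707 × 0.25 = 0.1767 in.
Total length L = 7 in; A_we = 0.1767 × 7 = 1.237 in².
F_nw = 0.6 F_EXX = 0.6 × 100 = 60 ksi.
φR_n = 0.75 × 60 × 1.237 = 55.68 kips.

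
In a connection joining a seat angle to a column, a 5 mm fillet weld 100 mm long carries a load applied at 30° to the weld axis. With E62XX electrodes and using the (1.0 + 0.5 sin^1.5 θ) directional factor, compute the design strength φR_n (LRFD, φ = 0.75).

φR_n ≈ 116 kN

E62XX → F_EXX = 620 MPa.
t_e = 0.707 × 5 = 3.535 mm; A_we = 3.535 × 100 = 353.5 mm².
Directional factor: 1.0 + 0.5 sin^1.5(30°) = 1.177.
F_nw = 0.6 × 620 × 1.177 = 437.8 MPa.
φR_n = 0.75 × 437.8 × 353.5 × 10⁻³ = 116.1 kN.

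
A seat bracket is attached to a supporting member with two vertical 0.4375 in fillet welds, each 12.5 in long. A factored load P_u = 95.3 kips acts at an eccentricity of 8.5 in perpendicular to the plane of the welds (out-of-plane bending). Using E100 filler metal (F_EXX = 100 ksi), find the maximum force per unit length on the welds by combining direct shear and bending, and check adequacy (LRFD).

L_w = 2 × 12.5 = 25 in; section modulus (unit throat) S = 2 × L²/6 = 52.08 in².
Direct shear f_v = P/L_w = 95.3/25 = 3.812 kip/in.
Moment M = P × e = 95.3 × 8.5 = 810.05 kip·in; bending f_b = M/S = 15.55 kip/in.
f_max = √(f_v² + f_b²) = √(3.812² + 15.55²) = 16.01 kip/in.
φr_n = 0.75 × 0.6 × 100 × (0.707 × 0.4375) = 13.92 kip/in → NOT adequate.

f_max ≈ 16 kip/in; NOT adequate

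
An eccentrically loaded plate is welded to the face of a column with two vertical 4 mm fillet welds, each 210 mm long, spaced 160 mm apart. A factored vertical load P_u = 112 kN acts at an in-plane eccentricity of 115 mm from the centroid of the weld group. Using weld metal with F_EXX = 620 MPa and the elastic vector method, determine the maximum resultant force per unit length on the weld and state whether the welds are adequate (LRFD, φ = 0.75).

Total weld length L_w = 420 mm. Treat welds as unit-width lines.
Polar moment about centroid: J = 2[d³/12 + d(b/2)²] = 2[210³/12 + 210×80²] = 4232000 mm³.
Direct shear f_v = P/L_w = 112×10³ / 420 = 266.7 N/mm (vertical).
Torsion M = P·e = 112×10³ × 115 = 12880000 N·mm.
Critical point at (x, y) = (80, 105) from centroid. f_tx = M·y/J = 319.6 N/mm; f_ty = M·x/J = 243.5 N/mm.
Resultant f_max = √[f_tx² + (f_v + f_ty)²] = √[319.6² + (266.7 + 243.5)²] = 602 N/mm.
Capacity per unit length: φr_n = 0.75 × 0.6 × 620 × (0.707 × 4) = 789 N/mm.
602 ≤ 789 → adequate.

f_max ≈ 602 N/mm; adequate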